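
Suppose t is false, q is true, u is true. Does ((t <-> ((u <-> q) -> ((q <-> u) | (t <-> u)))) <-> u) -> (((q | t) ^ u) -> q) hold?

True

Substituting t=False, q=True, u=True:
u <-> q = True <-> True = True
q <-> u = True <-> True = True
t <-> u = False <-> True = False
(q <-> u) | (t <-> u) = True | False = True
(u <-> q) -> ((q <-> u) | (t <-> u)) = True -> True = True
t <-> ((u <-> q) -> ((q <-> u) | (t <-> u))) = False <-> True = False
(t <-> ((u <-> q) -> ((q <-> u) | (t <-> u)))) <-> u = False <-> True = False
q | t = True | False = True
(q | t) ^ u = True ^ True = False
((q | t) ^ u) -> q = False -> True = True
((t <-> ((u <-> q) -> ((q <-> u) | (t <-> u)))) <-> u) -> (((q | t) ^ u) -> q) = False -> True = True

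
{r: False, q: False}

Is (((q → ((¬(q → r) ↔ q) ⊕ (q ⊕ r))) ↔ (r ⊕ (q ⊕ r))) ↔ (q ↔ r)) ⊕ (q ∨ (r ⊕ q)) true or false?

False

Substituting r=False, q=False:
q → r = False → False = True
¬(q → r) = ¬True = False
¬(q → r) ↔ q = False ↔ False = True
q ⊕ r = False ⊕ False = False
(¬(q → r) ↔ q) ⊕ (q ⊕ r) = True ⊕ False = True
q → ((¬(q → r) ↔ q) ⊕ (q ⊕ r)) = False → True = True
q ⊕ r = False ⊕ False = False
r ⊕ (q ⊕ r) = False ⊕ False = False
(q → ((¬(q → r) ↔ q) ⊕ (q ⊕ r))) ↔ (r ⊕ (q ⊕ r)) = True ↔ False = False
q ↔ r = False ↔ False = True
((q → ((¬(q → r) ↔ q) ⊕ (q ⊕ r))) ↔ (r ⊕ (q ⊕ r))) ↔ (q ↔ r) = False ↔ True = False
r ⊕ q = False ⊕ False = False
q ∨ (r ⊕ q) = False ∨ False = False
(((q → ((¬(q → r) ↔ q) ⊕ (q ⊕ r))) ↔ (r ⊕ (q ⊕ r))) ↔ (q ↔ r)) ⊕ (q ∨ (r ⊕ q)) = False ⊕ False = False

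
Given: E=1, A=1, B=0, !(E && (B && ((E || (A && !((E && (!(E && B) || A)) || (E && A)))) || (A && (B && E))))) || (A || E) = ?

1

Substituting E=1, A=1, B=0:
E && B = 1 && 0 = 0
!(E && B) = !0 = 1
!(E && B) || A = 1 || 1 = 1
E && (!(E && B) || A) = 1 && 1 = 1
E && A = 1 && 1 = 1
(E && (!(E && B) || A)) || (E && A) = 1 || 1 = 1
!((E && (!(E && B) || A)) || (E && A)) = !1 = 0
A && !((E && (!(E && B) || A)) || (E && A)) = 1 && 0 = 0
E || (A && !((E && (!(E && B) || A)) || (E && A))) = 1 || 0 = 1
B && E = 0 && 1 = 0
A && (B && E) = 1 && 0 = 0
(E || (A && !((E && (!(E && B) || A)) || (E && A)))) || (A && (B && E)) = 1 || 0 = 1
B && ((E || (A && !((E && (!(E && B) || A)) || (E && A)))) || (A && (B && E))) = 0 && 1 = 0
E && (B && ((E || (A && !((E && (!(E && B) || A)) || (E && A)))) || (A && (B && E)))) = 1 && 0 = 0
!(E && (B && ((E || (A && !((E && (!(E && B) || A)) || (E && A)))) || (A && (B && E))))) = !0 = 1
A || E = 1 || 1 = 1
!(E && (B && ((E || (A && !((E && (!(E && B) || A)) || (E && A)))) || (A && (B && E))))) || (A || E) = 1 || 1 = 1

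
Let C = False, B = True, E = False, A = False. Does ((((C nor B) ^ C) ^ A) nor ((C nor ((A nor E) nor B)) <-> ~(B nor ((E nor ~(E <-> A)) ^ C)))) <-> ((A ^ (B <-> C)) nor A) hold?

False

C nor B = False nor True = False
(C nor B) ^ C = False ^ False = False
((C nor B) ^ C) ^ A = False ^ False = False
A nor E = False nor False = True
(A nor E) nor B = True nor True = False
C nor ((A nor E) nor B) = False nor False = True
E <-> A = False <-> False = True
~(E <-> A) = ~True = False
E nor ~(E <-> A) = False nor False = True
(E nor ~(E <-> A)) ^ C = True ^ False = True
B nor ((E nor ~(E <-> A)) ^ C) = True nor True = False
~(B nor ((E nor ~(E <-> A)) ^ C)) = ~False = True
(C nor ((A nor E) nor B)) <-> ~(B nor ((E nor ~(E <-> A)) ^ C)) = True <-> True = True
(((C nor B) ^ C) ^ A) nor ((C nor ((A nor E) nor B)) <-> ~(B nor ((E nor ~(E <-> A)) ^ C))) = False nor True = False
B <-> C = True <-> False = False
A ^ (B <-> C) = False ^ False = False
(A ^ (B <-> C)) nor A = False nor False = True
((((C nor B) ^ C) ^ A) nor ((C nor ((A nor E) nor B)) <-> ~(B nor ((E nor ~(E <-> A)) ^ C)))) <-> ((A ^ (B <-> C)) nor A) = False <-> True = False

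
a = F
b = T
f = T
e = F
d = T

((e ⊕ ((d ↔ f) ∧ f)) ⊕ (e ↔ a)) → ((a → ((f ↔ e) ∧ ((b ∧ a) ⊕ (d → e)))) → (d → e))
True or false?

Substituting a=F, b=T, f=T, e=F, d=T:
d ↔ f = T ↔ T = T
(d ↔ f) ∧ f = T ∧ T = T
e ⊕ ((d ↔ f) ∧ f) = F ⊕ T = T
e ↔ a = F ↔ F = T
(e ⊕ ((d ↔ f) ∧ f)) ⊕ (e ↔ a) = T ⊕ T = F
f ↔ e = T ↔ F = F
b ∧ a = T ∧ F = F
d → e = T → F = F
(b ∧ a) ⊕ (d → e) = F ⊕ F = F
(f ↔ e) ∧ ((b ∧ a) ⊕ (d → e)) = F ∧ F = F
a → ((f ↔ e) ∧ ((b ∧ a) ⊕ (d → e))) = F → F = T
d → e = T → F = F
(a → ((f ↔ e) ∧ ((b ∧ a) ⊕ (d → e)))) → (d → e) = T → F = F
((e ⊕ ((d ↔ f) ∧ f)) ⊕ (e ↔ a)) → ((a → ((f ↔ e) ∧ ((b ∧ a) ⊕ (d → e)))) → (d → e)) = F → F = T

T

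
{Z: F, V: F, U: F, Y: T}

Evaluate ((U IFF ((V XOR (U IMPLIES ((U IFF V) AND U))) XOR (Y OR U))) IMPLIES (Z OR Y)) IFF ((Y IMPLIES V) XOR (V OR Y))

U IFF V = F IFF F = T
(U IFF V) AND U = T AND F = F
U IMPLIES ((U IFF V) AND U) = F IMPLIES F = T
V XOR (U IMPLIES ((U IFF V) AND U)) = F XOR T = T
Y OR U = T OR F = T
(V XOR (U IMPLIES ((U IFF V) AND U))) XOR (Y OR U) = T XOR T = F
U IFF ((V XOR (U IMPLIES ((U IFF V) AND U))) XOR (Y OR U)) = F IFF F = T
Z OR Y = F OR T = T
(U IFF ((V XOR (U IMPLIES ((U IFF V) AND U))) XOR (Y OR U))) IMPLIES (Z OR Y) = T IMPLIES T = T
Y IMPLIES V = T IMPLIES F = F
V OR Y = F OR T = T
(Y IMPLIES V) XOR (V OR Y) = F XOR T = T
((U IFF ((V XOR (U IMPLIES ((U IFF V) AND U))) XOR (Y OR U))) IMPLIES (Z OR Y)) IFF ((Y IMPLIES V) XOR (V OR Y)) = T IFF T = T

T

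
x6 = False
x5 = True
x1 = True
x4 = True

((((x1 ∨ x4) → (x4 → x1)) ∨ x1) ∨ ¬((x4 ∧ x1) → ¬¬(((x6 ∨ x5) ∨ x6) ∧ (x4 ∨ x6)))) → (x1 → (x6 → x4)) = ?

x1 ∨ x4 = True ∨ True = True
x4 → x1 = True → True = True
(x1 ∨ x4) → (x4 → x1) = True → True = True
((x1 ∨ x4) → (x4 → x1)) ∨ x1 = True ∨ True = True
x4 ∧ x1 = True ∧ True = True
x6 ∨ x5 = False ∨ True = True
(x6 ∨ x5) ∨ x6 = True ∨ False = True
x4 ∨ x6 = True ∨ False = True
((x6 ∨ x5) ∨ x6) ∧ (x4 ∨ x6) = True ∧ True = True
¬(((x6 ∨ x5) ∨ x6) ∧ (x4 ∨ x6)) = ¬True = False
¬¬(((x6 ∨ x5) ∨ x6) ∧ (x4 ∨ x6)) = ¬False = True
(x4 ∧ x1) → ¬¬(((x6 ∨ x5) ∨ x6) ∧ (x4 ∨ x6)) = True → True = True
¬((x4 ∧ x1) → ¬¬(((x6 ∨ x5) ∨ x6) ∧ (x4 ∨ x6))) = ¬True = False
(((x1 ∨ x4) → (x4 → x1)) ∨ x1) ∨ ¬((x4 ∧ x1) → ¬¬(((x6 ∨ x5) ∨ x6) ∧ (x4 ∨ x6))) = True ∨ False = True
x6 → x4 = False → True = True
x1 → (x6 → x4) = True → True = True
((((x1 ∨ x4) → (x4 → x1)) ∨ x1) ∨ ¬((x4 ∧ x1) → ¬¬(((x6 ∨ x5) ∨ x6) ∧ (x4 ∨ x6)))) → (x1 → (x6 → x4)) = True → True = True

True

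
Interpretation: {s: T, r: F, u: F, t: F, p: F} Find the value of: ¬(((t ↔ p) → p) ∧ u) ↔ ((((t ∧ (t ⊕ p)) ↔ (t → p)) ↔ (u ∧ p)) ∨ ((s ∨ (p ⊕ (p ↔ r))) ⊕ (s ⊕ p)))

T

t ↔ p = F ↔ F = T
(t ↔ p) → p = T → F = F
((t ↔ p) → p) ∧ u = F ∧ F = F
¬(((t ↔ p) → p) ∧ u) = ¬F = T
t ⊕ p = F ⊕ F = F
t ∧ (t ⊕ p) = F ∧ F = F
t → p = F → F = T
(t ∧ (t ⊕ p)) ↔ (t → p) = F ↔ T = F
u ∧ p = F ∧ F = F
((t ∧ (t ⊕ p)) ↔ (t → p)) ↔ (u ∧ p) = F ↔ F = T
p ↔ r = F ↔ F = T
p ⊕ (p ↔ r) = F ⊕ T = T
s ∨ (p ⊕ (p ↔ r)) = T ∨ T = T
s ⊕ p = T ⊕ F = T
(s ∨ (p ⊕ (p ↔ r))) ⊕ (s ⊕ p) = T ⊕ T = F
(((t ∧ (t ⊕ p)) ↔ (t → p)) ↔ (u ∧ p)) ∨ ((s ∨ (p ⊕ (p ↔ r))) ⊕ (s ⊕ p)) = T ∨ F = T
¬(((t ↔ p) → p) ∧ u) ↔ ((((t ∧ (t ⊕ p)) ↔ (t → p)) ↔ (u ∧ p)) ∨ ((s ∨ (p ⊕ (p ↔ r))) ⊕ (s ⊕ p))) = T ↔ T = T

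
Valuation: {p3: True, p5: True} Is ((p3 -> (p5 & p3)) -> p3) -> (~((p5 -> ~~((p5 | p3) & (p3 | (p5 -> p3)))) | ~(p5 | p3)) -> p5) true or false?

p5 & p3 = True & True = True
p3 -> (p5 & p3) = True -> True = True
(p3 -> (p5 & p3)) -> p3 = True -> True = True
p5 | p3 = True | True = True
p5 -> p3 = True -> True = True
p3 | (p5 -> p3) = True | True = True
(p5 | p3) & (p3 | (p5 -> p3)) = True & True = True
~((p5 | p3) & (p3 | (p5 -> p3))) = ~True = False
~~((p5 | p3) & (p3 | (p5 -> p3))) = ~False = True
p5 -> ~~((p5 | p3) & (p3 | (p5 -> p3))) = True -> True = True
p5 | p3 = True | True = True
~(p5 | p3) = ~True = False
(p5 -> ~~((p5 | p3) & (p3 | (p5 -> p3)))) | ~(p5 | p3) = True | False = True
~((p5 -> ~~((p5 | p3) & (p3 | (p5 -> p3)))) | ~(p5 | p3)) = ~True = False
~((p5 -> ~~((p5 | p3) & (p3 | (p5 -> p3)))) | ~(p5 | p3)) -> p5 = False -> True = True
((p3 -> (p5 & p3)) -> p3) -> (~((p5 -> ~~((p5 | p3) & (p3 | (p5 -> p3)))) | ~(p5 | p3)) -> p5) = True -> True = True

True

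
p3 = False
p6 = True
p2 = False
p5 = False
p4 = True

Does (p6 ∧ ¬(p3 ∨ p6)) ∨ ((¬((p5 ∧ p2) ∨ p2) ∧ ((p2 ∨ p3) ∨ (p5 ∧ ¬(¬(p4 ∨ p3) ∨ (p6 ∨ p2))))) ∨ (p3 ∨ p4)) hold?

p3 ∨ p6 = False ∨ True = True
¬(p3 ∨ p6) = ¬True = False
p6 ∧ ¬(p3 ∨ p6) = True ∧ False = False
p5 ∧ p2 = False ∧ False = False
(p5 ∧ p2) ∨ p2 = False ∨ False = False
¬((p5 ∧ p2) ∨ p2) = ¬False = True
p2 ∨ p3 = False ∨ False = False
p4 ∨ p3 = True ∨ False = True
¬(p4 ∨ p3) = ¬True = False
p6 ∨ p2 = True ∨ False = True
¬(p4 ∨ p3) ∨ (p6 ∨ p2) = False ∨ True = True
¬(¬(p4 ∨ p3) ∨ (p6 ∨ p2)) = ¬True = False
p5 ∧ ¬(¬(p4 ∨ p3) ∨ (p6 ∨ p2)) = False ∧ False = False
(p2 ∨ p3) ∨ (p5 ∧ ¬(¬(p4 ∨ p3) ∨ (p6 ∨ p2))) = False ∨ False = False
¬((p5 ∧ p2) ∨ p2) ∧ ((p2 ∨ p3) ∨ (p5 ∧ ¬(¬(p4 ∨ p3) ∨ (p6 ∨ p2)))) = True ∧ False = False
p3 ∨ p4 = False ∨ True = True
(¬((p5 ∧ p2) ∨ p2) ∧ ((p2 ∨ p3) ∨ (p5 ∧ ¬(¬(p4 ∨ p3) ∨ (p6 ∨ p2))))) ∨ (p3 ∨ p4) = False ∨ True = True
(p6 ∧ ¬(p3 ∨ p6)) ∨ ((¬((p5 ∧ p2) ∨ p2) ∧ ((p2 ∨ p3) ∨ (p5 ∧ ¬(¬(p4 ∨ p3) ∨ (p6 ∨ p2))))) ∨ (p3 ∨ p4)) = False ∨ True = True

True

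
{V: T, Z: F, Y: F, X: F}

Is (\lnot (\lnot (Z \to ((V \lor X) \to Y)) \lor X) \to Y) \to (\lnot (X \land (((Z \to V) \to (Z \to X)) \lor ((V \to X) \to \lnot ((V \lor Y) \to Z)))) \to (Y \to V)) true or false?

Substituting V=T, Z=F, Y=F, X=F:
V \lor X = T \lor F = T
(V \lor X) \to Y = T \to F = F
Z \to ((V \lor X) \to Y) = F \to F = T
\lnot (Z \to ((V \lor X) \to Y)) = \lnot T = F
\lnot (Z \to ((V \lor X) \to Y)) \lor X = F \lor F = F
\lnot (\lnot (Z \to ((V \lor X) \to Y)) \lor X) = \lnot F = T
\lnot (\lnot (Z \to ((V \lor X) \to Y)) \lor X) \to Y = T \to F = F
Z \to V = F \to T = T
Z \to X = F \to F = T
(Z \to V) \to (Z \to X) = T \to T = T
V \to X = T \to F = F
V \lor Y = T \lor F = T
(V \lor Y) \to Z = T \to F = F
\lnot ((V \lor Y) \to Z) = \lnot F = T
(V \to X) \to \lnot ((V \lor Y) \to Z) = F \to T = T
((Z \to V) \to (Z \to X)) \lor ((V \to X) \to \lnot ((V \lor Y) \to Z)) = T \lor T = T
X \land (((Z \to V) \to (Z \to X)) \lor ((V \to X) \to \lnot ((V \lor Y) \to Z))) = F \land T = F
\lnot (X \land (((Z \to V) \to (Z \to X)) \lor ((V \to X) \to \lnot ((V \lor Y) \to Z)))) = \lnot F = T
Y \to V = F \to T = T
\lnot (X \land (((Z \to V) \to (Z \to X)) \lor ((V \to X) \to \lnot ((V \lor Y) \to Z)))) \to (Y \to V) = T \to T = T
(\lnot (\lnot (Z \to ((V \lor X) \to Y)) \lor X) \to Y) \to (\lnot (X \land (((Z \to V) \to (Z \to X)) \lor ((V \to X) \to \lnot ((V \lor Y) \to Z)))) \to (Y \to V)) = F \to T = T

T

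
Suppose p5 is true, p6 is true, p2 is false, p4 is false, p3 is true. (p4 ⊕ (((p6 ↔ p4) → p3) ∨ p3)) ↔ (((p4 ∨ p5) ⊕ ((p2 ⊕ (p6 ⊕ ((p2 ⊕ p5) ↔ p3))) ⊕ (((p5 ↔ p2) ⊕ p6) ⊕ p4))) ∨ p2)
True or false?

p6 ↔ p4 = True ↔ False = False
(p6 ↔ p4) → p3 = False → True = True
((p6 ↔ p4) → p3) ∨ p3 = True ∨ True = True
p4 ⊕ (((p6 ↔ p4) → p3) ∨ p3) = False ⊕ True = True
p4 ∨ p5 = False ∨ True = True
p2 ⊕ p5 = False ⊕ True = True
(p2 ⊕ p5) ↔ p3 = True ↔ True = True
p6 ⊕ ((p2 ⊕ p5) ↔ p3) = True ⊕ True = False
p2 ⊕ (p6 ⊕ ((p2 ⊕ p5) ↔ p3)) = False ⊕ False = False
p5 ↔ p2 = True ↔ False = False
(p5 ↔ p2) ⊕ p6 = False ⊕ True = True
((p5 ↔ p2) ⊕ p6) ⊕ p4 = True ⊕ False = True
(p2 ⊕ (p6 ⊕ ((p2 ⊕ p5) ↔ p3))) ⊕ (((p5 ↔ p2) ⊕ p6) ⊕ p4) = False ⊕ True = True
(p4 ∨ p5) ⊕ ((p2 ⊕ (p6 ⊕ ((p2 ⊕ p5) ↔ p3))) ⊕ (((p5 ↔ p2) ⊕ p6) ⊕ p4)) = True ⊕ True = False
((p4 ∨ p5) ⊕ ((p2 ⊕ (p6 ⊕ ((p2 ⊕ p5) ↔ p3))) ⊕ (((p5 ↔ p2) ⊕ p6) ⊕ p4))) ∨ p2 = False ∨ False = False
(p4 ⊕ (((p6 ↔ p4) → p3) ∨ p3)) ↔ (((p4 ∨ p5) ⊕ ((p2 ⊕ (p6 ⊕ ((p2 ⊕ p5) ↔ p3))) ⊕ (((p5 ↔ p2) ⊕ p6) ⊕ p4))) ∨ p2) = True ↔ False = False

False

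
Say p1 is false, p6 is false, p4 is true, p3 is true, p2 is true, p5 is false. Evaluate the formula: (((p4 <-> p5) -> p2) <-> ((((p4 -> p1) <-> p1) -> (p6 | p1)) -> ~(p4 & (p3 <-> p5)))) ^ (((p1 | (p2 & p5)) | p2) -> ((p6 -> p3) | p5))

0

Substituting p1=0, p6=0, p4=1, p3=1, p2=1, p5=0:
p4 <-> p5 = 1 <-> 0 = 0
(p4 <-> p5) -> p2 = 0 -> 1 = 1
p4 -> p1 = 1 -> 0 = 0
(p4 -> p1) <-> p1 = 0 <-> 0 = 1
p6 | p1 = 0 | 0 = 0
((p4 -> p1) <-> p1) -> (p6 | p1) = 1 -> 0 = 0
p3 <-> p5 = 1 <-> 0 = 0
p4 & (p3 <-> p5) = 1 & 0 = 0
~(p4 & (p3 <-> p5)) = ~0 = 1
(((p4 -> p1) <-> p1) -> (p6 | p1)) -> ~(p4 & (p3 <-> p5)) = 0 -> 1 = 1
((p4 <-> p5) -> p2) <-> ((((p4 -> p1) <-> p1) -> (p6 | p1)) -> ~(p4 & (p3 <-> p5))) = 1 <-> 1 = 1
p2 & p5 = 1 & 0 = 0
p1 | (p2 & p5) = 0 | 0 = 0
(p1 | (p2 & p5)) | p2 = 0 | 1 = 1
p6 -> p3 = 0 -> 1 = 1
(p6 -> p3) | p5 = 1 | 0 = 1
((p1 | (p2 & p5)) | p2) -> ((p6 -> p3) | p5) = 1 -> 1 = 1
(((p4 <-> p5) -> p2) <-> ((((p4 -> p1) <-> p1) -> (p6 | p1)) -> ~(p4 & (p3 <-> p5)))) ^ (((p1 | (p2 & p5)) | p2) -> ((p6 -> p3) | p5)) = 1 ^ 1 = 0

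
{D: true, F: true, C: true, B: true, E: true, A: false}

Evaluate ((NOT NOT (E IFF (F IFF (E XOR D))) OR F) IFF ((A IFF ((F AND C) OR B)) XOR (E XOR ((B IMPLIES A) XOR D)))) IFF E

false

E XOR D = true XOR true = false
F IFF (E XOR D) = true IFF false = false
E IFF (F IFF (E XOR D)) = true IFF false = false
NOT (E IFF (F IFF (E XOR D))) = NOT false = true
NOT NOT (E IFF (F IFF (E XOR D))) = NOT true = false
NOT NOT (E IFF (F IFF (E XOR D))) OR F = false OR true = true
F AND C = true AND true = true
(F AND C) OR B = true OR true = true
A IFF ((F AND C) OR B) = false IFF true = false
B IMPLIES A = true IMPLIES false = false
(B IMPLIES A) XOR D = false XOR true = true
E XOR ((B IMPLIES A) XOR D) = true XOR true = false
(A IFF ((F AND C) OR B)) XOR (E XOR ((B IMPLIES A) XOR D)) = false XOR false = false
(NOT NOT (E IFF (F IFF (E XOR D))) OR F) IFF ((A IFF ((F AND C) OR B)) XOR (E XOR ((B IMPLIES A) XOR D))) = true IFF false = false
((NOT NOT (E IFF (F IFF (E XOR D))) OR F) IFF ((A IFF ((F AND C) OR B)) XOR (E XOR ((B IMPLIES A) XOR D)))) IFF E = false IFF true = false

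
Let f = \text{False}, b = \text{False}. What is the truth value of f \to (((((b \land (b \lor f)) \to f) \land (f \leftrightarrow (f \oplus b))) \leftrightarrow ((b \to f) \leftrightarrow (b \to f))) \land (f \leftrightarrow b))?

b \lor f = \text{False} \lor \text{False} = \text{False}
b \land (b \lor f) = \text{False} \land \text{False} = \text{False}
(b \land (b \lor f)) \to f = \text{False} \to \text{False} = \text{True}
f \oplus b = \text{False} \oplus \text{False} = \text{False}
f \leftrightarrow (f \oplus b) = \text{False} \leftrightarrow \text{False} = \text{True}
((b \land (b \lor f)) \to f) \land (f \leftrightarrow (f \oplus b)) = \text{True} \land \text{True} = \text{True}
b \to f = \text{False} \to \text{False} = \text{True}
b \to f = \text{False} \to \text{False} = \text{True}
(b \to f) \leftrightarrow (b \to f) = \text{True} \leftrightarrow \text{True} = \text{True}
(((b \land (b \lor f)) \to f) \land (f \leftrightarrow (f \oplus b))) \leftrightarrow ((b \to f) \leftrightarrow (b \to f)) = \text{True} \leftrightarrow \text{True} = \text{True}
f \leftrightarrow b = \text{False} \leftrightarrow \text{False} = \text{True}
((((b \land (b \lor f)) \to f) \land (f \leftrightarrow (f \oplus b))) \leftrightarrow ((b \to f) \leftrightarrow (b \to f))) \land (f \leftrightarrow b) = \text{True} \land \text{True} = \text{True}
f \to (((((b \land (b \lor f)) \to f) \land (f \leftrightarrow (f \oplus b))) \leftrightarrow ((b \to f) \leftrightarrow (b \to f))) \land (f \leftrightarrow b)) = \text{False} \to \text{True} = \text{True}

\text{True}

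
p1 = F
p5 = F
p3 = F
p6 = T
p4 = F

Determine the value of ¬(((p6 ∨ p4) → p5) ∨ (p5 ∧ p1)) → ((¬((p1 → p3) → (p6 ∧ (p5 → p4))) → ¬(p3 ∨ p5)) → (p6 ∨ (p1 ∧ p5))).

T

p6 ∨ p4 = T ∨ F = T
(p6 ∨ p4) → p5 = T → F = F
p5 ∧ p1 = F ∧ F = F
((p6 ∨ p4) → p5) ∨ (p5 ∧ p1) = F ∨ F = F
¬(((p6 ∨ p4) → p5) ∨ (p5 ∧ p1)) = ¬F = T
p1 → p3 = F → F = T
p5 → p4 = F → F = T
p6 ∧ (p5 → p4) = T ∧ T = T
(p1 → p3) → (p6 ∧ (p5 → p4)) = T → T = T
¬((p1 → p3) → (p6 ∧ (p5 → p4))) = ¬T = F
p3 ∨ p5 = F ∨ F = F
¬(p3 ∨ p5) = ¬F = T
¬((p1 → p3) → (p6 ∧ (p5 → p4))) → ¬(p3 ∨ p5) = F → T = T
p1 ∧ p5 = F ∧ F = F
p6 ∨ (p1 ∧ p5) = T ∨ F = T
(¬((p1 → p3) → (p6 ∧ (p5 → p4))) → ¬(p3 ∨ p5)) → (p6 ∨ (p1 ∧ p5)) = T → T = T
¬(((p6 ∨ p4) → p5) ∨ (p5 ∧ p1)) → ((¬((p1 → p3) → (p6 ∧ (p5 → p4))) → ¬(p3 ∨ p5)) → (p6 ∨ (p1 ∧ p5))) = T → T = T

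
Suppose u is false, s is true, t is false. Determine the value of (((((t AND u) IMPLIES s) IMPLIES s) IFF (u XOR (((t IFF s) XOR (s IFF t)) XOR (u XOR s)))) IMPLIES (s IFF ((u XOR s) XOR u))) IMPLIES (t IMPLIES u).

True

t AND u = False AND False = False
(t AND u) IMPLIES s = False IMPLIES True = True
((t AND u) IMPLIES s) IMPLIES s = True IMPLIES True = True
t IFF s = False IFF True = False
s IFF t = True IFF False = False
(t IFF s) XOR (s IFF t) = False XOR False = False
u XOR s = False XOR True = True
((t IFF s) XOR (s IFF t)) XOR (u XOR s) = False XOR True = True
u XOR (((t IFF s) XOR (s IFF t)) XOR (u XOR s)) = False XOR True = True
(((t AND u) IMPLIES s) IMPLIES s) IFF (u XOR (((t IFF s) XOR (s IFF t)) XOR (u XOR s))) = True IFF True = True
u XOR s = False XOR True = True
(u XOR s) XOR u = True XOR False = True
s IFF ((u XOR s) XOR u) = True IFF True = True
((((t AND u) IMPLIES s) IMPLIES s) IFF (u XOR (((t IFF s) XOR (s IFF t)) XOR (u XOR s)))) IMPLIES (s IFF ((u XOR s) XOR u)) = True IMPLIES True = True
t IMPLIES u = False IMPLIES False = True
(((((t AND u) IMPLIES s) IMPLIES s) IFF (u XOR (((t IFF s) XOR (s IFF t)) XOR (u XOR s)))) IMPLIES (s IFF ((u XOR s) XOR u))) IMPLIES (t IMPLIES u) = True IMPLIES True = True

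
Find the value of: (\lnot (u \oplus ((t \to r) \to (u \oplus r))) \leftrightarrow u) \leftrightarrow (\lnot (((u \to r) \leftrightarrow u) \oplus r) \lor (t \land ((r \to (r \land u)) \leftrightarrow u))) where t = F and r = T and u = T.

Substituting t=F, r=T, u=T:
t \to r = F \to T = T
u \oplus r = T \oplus T = F
(t \to r) \to (u \oplus r) = T \to F = F
u \oplus ((t \to r) \to (u \oplus r)) = T \oplus F = T
\lnot (u \oplus ((t \to r) \to (u \oplus r))) = \lnot T = F
\lnot (u \oplus ((t \to r) \to (u \oplus r))) \leftrightarrow u = F \leftrightarrow T = F
u \to r = T \to T = T
(u \to r) \leftrightarrow u = T \leftrightarrow T = T
((u \to r) \leftrightarrow u) \oplus r = T \oplus T = F
\lnot (((u \to r) \leftrightarrow u) \oplus r) = \lnot F = T
r \land u = T \land T = T
r \to (r \land u) = T \to T = T
(r \to (r \land u)) \leftrightarrow u = T \leftrightarrow T = T
t \land ((r \to (r \land u)) \leftrightarrow u) = F \land T = F
\lnot (((u \to r) \leftrightarrow u) \oplus r) \lor (t \land ((r \to (r \land u)) \leftrightarrow u)) = T \lor F = T
(\lnot (u \oplus ((t \to r) \to (u \oplus r))) \leftrightarrow u) \leftrightarrow (\lnot (((u \to r) \leftrightarrow u) \oplus r) \lor (t \land ((r \to (r \land u)) \leftrightarrow u))) = F \leftrightarrow T = F

F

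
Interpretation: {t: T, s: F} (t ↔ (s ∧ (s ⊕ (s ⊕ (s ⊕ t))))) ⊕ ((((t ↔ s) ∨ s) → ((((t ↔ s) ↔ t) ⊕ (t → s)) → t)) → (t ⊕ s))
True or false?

T

Substituting t=T, s=F:
s ⊕ t = F ⊕ T = T
s ⊕ (s ⊕ t) = F ⊕ T = T
s ⊕ (s ⊕ (s ⊕ t)) = F ⊕ T = T
s ∧ (s ⊕ (s ⊕ (s ⊕ t))) = F ∧ T = F
t ↔ (s ∧ (s ⊕ (s ⊕ (s ⊕ t)))) = T ↔ F = F
t ↔ s = T ↔ F = F
(t ↔ s) ∨ s = F ∨ F = F
t ↔ s = T ↔ F = F
(t ↔ s) ↔ t = F ↔ T = F
t → s = T → F = F
((t ↔ s) ↔ t) ⊕ (t → s) = F ⊕ F = F
(((t ↔ s) ↔ t) ⊕ (t → s)) → t = F → T = T
((t ↔ s) ∨ s) → ((((t ↔ s) ↔ t) ⊕ (t → s)) → t) = F → T = T
t ⊕ s = T ⊕ F = T
(((t ↔ s) ∨ s) → ((((t ↔ s) ↔ t) ⊕ (t → s)) → t)) → (t ⊕ s) = T → T = T
(t ↔ (s ∧ (s ⊕ (s ⊕ (s ⊕ t))))) ⊕ ((((t ↔ s) ∨ s) → ((((t ↔ s) ↔ t) ⊕ (t → s)) → t)) → (t ⊕ s)) = F ⊕ T = T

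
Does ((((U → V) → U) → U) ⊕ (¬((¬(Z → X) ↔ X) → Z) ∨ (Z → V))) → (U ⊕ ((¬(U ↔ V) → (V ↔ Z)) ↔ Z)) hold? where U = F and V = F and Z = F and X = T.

Substituting U=F, V=F, Z=F, X=T:
U → V = F → F = T
(U → V) → U = T → F = F
((U → V) → U) → U = F → F = T
Z → X = F → T = T
¬(Z → X) = ¬T = F
¬(Z → X) ↔ X = F ↔ T = F
(¬(Z → X) ↔ X) → Z = F → F = T
¬((¬(Z → X) ↔ X) → Z) = ¬T = F
Z → V = F → F = T
¬((¬(Z → X) ↔ X) → Z) ∨ (Z → V) = F ∨ T = T
(((U → V) → U) → U) ⊕ (¬((¬(Z → X) ↔ X) → Z) ∨ (Z → V)) = T ⊕ T = F
U ↔ V = F ↔ F = T
¬(U ↔ V) = ¬T = F
V ↔ Z = F ↔ F = T
¬(U ↔ V) → (V ↔ Z) = F → T = T
(¬(U ↔ V) → (V ↔ Z)) ↔ Z = T ↔ F = F
U ⊕ ((¬(U ↔ V) → (V ↔ Z)) ↔ Z) = F ⊕ F = F
((((U → V) → U) → U) ⊕ (¬((¬(Z → X) ↔ X) → Z) ∨ (Z → V))) → (U ⊕ ((¬(U ↔ V) → (V ↔ Z)) ↔ Z)) = F → F = T

T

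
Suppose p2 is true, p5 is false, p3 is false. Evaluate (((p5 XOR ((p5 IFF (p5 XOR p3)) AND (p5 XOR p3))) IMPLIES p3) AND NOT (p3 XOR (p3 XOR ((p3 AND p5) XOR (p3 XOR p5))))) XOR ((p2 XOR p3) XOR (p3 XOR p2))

True

Substituting p2=True, p5=False, p3=False:
p5 XOR p3 = False XOR False = False
p5 IFF (p5 XOR p3) = False IFF False = True
p5 XOR p3 = False XOR False = False
(p5 IFF (p5 XOR p3)) AND (p5 XOR p3) = True AND False = False
p5 XOR ((p5 IFF (p5 XOR p3)) AND (p5 XOR p3)) = False XOR False = False
(p5 XOR ((p5 IFF (p5 XOR p3)) AND (p5 XOR p3))) IMPLIES p3 = False IMPLIES False = True
p3 AND p5 = False AND False = False
p3 XOR p5 = False XOR False = False
(p3 AND p5) XOR (p3 XOR p5) = False XOR False = False
p3 XOR ((p3 AND p5) XOR (p3 XOR p5)) = False XOR False = False
p3 XOR (p3 XOR ((p3 AND p5) XOR (p3 XOR p5))) = False XOR False = False
NOT (p3 XOR (p3 XOR ((p3 AND p5) XOR (p3 XOR p5)))) = NOT False = True
((p5 XOR ((p5 IFF (p5 XOR p3)) AND (p5 XOR p3))) IMPLIES p3) AND NOT (p3 XOR (p3 XOR ((p3 AND p5) XOR (p3 XOR p5)))) = True AND True = True
p2 XOR p3 = True XOR False = True
p3 XOR p2 = False XOR True = True
(p2 XOR p3) XOR (p3 XOR p2) = True XOR True = False
(((p5 XOR ((p5 IFF (p5 XOR p3)) AND (p5 XOR p3))) IMPLIES p3) AND NOT (p3 XOR (p3 XOR ((p3 AND p5) XOR (p3 XOR p5))))) XOR ((p2 XOR p3) XOR (p3 XOR p2)) = True XOR False = True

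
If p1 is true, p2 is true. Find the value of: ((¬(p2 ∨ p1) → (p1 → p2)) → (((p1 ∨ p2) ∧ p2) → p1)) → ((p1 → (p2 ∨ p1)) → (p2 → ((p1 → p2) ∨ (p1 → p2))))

True

p2 ∨ p1 = True ∨ True = True
¬(p2 ∨ p1) = ¬True = False
p1 → p2 = True → True = True
¬(p2 ∨ p1) → (p1 → p2) = False → True = True
p1 ∨ p2 = True ∨ True = True
(p1 ∨ p2) ∧ p2 = True ∧ True = True
((p1 ∨ p2) ∧ p2) → p1 = True → True = True
(¬(p2 ∨ p1) → (p1 → p2)) → (((p1 ∨ p2) ∧ p2) → p1) = True → True = True
p2 ∨ p1 = True ∨ True = True
p1 → (p2 ∨ p1) = True → True = True
p1 → p2 = True → True = True
p1 → p2 = True → True = True
(p1 → p2) ∨ (p1 → p2) = True ∨ True = True
p2 → ((p1 → p2) ∨ (p1 → p2)) = True → True = True
(p1 → (p2 ∨ p1)) → (p2 → ((p1 → p2) ∨ (p1 → p2))) = True → True = True
((¬(p2 ∨ p1) → (p1 → p2)) → (((p1 ∨ p2) ∧ p2) → p1)) → ((p1 → (p2 ∨ p1)) → (p2 → ((p1 → p2) ∨ (p1 → p2)))) = True → True = True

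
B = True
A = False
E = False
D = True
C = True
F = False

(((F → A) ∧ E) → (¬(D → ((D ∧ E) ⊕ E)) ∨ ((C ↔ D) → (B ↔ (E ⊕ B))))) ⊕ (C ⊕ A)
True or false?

False

F → A = False → False = True
(F → A) ∧ E = True ∧ False = False
D ∧ E = True ∧ False = False
(D ∧ E) ⊕ E = False ⊕ False = False
D → ((D ∧ E) ⊕ E) = True → False = False
¬(D → ((D ∧ E) ⊕ E)) = ¬False = True
C ↔ D = True ↔ True = True
E ⊕ B = False ⊕ True = True
B ↔ (E ⊕ B) = True ↔ True = True
(C ↔ D) → (B ↔ (E ⊕ B)) = True → True = True
¬(D → ((D ∧ E) ⊕ E)) ∨ ((C ↔ D) → (B ↔ (E ⊕ B))) = True ∨ True = True
((F → A) ∧ E) → (¬(D → ((D ∧ E) ⊕ E)) ∨ ((C ↔ D) → (B ↔ (E ⊕ B)))) = False → True = True
C ⊕ A = True ⊕ False = True
(((F → A) ∧ E) → (¬(D → ((D ∧ E) ⊕ E)) ∨ ((C ↔ D) → (B ↔ (E ⊕ B))))) ⊕ (C ⊕ A) = True ⊕ True = False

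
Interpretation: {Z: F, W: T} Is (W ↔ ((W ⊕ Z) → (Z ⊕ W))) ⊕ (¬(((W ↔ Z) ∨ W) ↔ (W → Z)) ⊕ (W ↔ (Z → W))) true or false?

T

W ⊕ Z = T ⊕ F = T
Z ⊕ W = F ⊕ T = T
(W ⊕ Z) → (Z ⊕ W) = T → T = T
W ↔ ((W ⊕ Z) → (Z ⊕ W)) = T ↔ T = T
W ↔ Z = T ↔ F = F
(W ↔ Z) ∨ W = F ∨ T = T
W → Z = T → F = F
((W ↔ Z) ∨ W) ↔ (W → Z) = T ↔ F = F
¬(((W ↔ Z) ∨ W) ↔ (W → Z)) = ¬F = T
Z → W = F → T = T
W ↔ (Z → W) = T ↔ T = T
¬(((W ↔ Z) ∨ W) ↔ (W → Z)) ⊕ (W ↔ (Z → W)) = T ⊕ T = F
(W ↔ ((W ⊕ Z) → (Z ⊕ W))) ⊕ (¬(((W ↔ Z) ∨ W) ↔ (W → Z)) ⊕ (W ↔ (Z → W))) = T ⊕ F = T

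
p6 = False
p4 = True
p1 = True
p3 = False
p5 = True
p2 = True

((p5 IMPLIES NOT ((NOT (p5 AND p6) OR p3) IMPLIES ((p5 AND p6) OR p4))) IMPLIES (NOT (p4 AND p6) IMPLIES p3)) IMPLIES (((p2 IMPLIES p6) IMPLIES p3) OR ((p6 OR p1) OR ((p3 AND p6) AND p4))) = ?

True

Substituting p6=False, p4=True, p1=True, p3=False, p5=True, p2=True:
p5 AND p6 = True AND False = False
NOT (p5 AND p6) = NOT False = True
NOT (p5 AND p6) OR p3 = True OR False = True
p5 AND p6 = True AND False = False
(p5 AND p6) OR p4 = False OR True = True
(NOT (p5 AND p6) OR p3) IMPLIES ((p5 AND p6) OR p4) = True IMPLIES True = True
NOT ((NOT (p5 AND p6) OR p3) IMPLIES ((p5 AND p6) OR p4)) = NOT True = False
p5 IMPLIES NOT ((NOT (p5 AND p6) OR p3) IMPLIES ((p5 AND p6) OR p4)) = True IMPLIES False = False
p4 AND p6 = True AND False = False
NOT (p4 AND p6) = NOT False = True
NOT (p4 AND p6) IMPLIES p3 = True IMPLIES False = False
(p5 IMPLIES NOT ((NOT (p5 AND p6) OR p3) IMPLIES ((p5 AND p6) OR p4))) IMPLIES (NOT (p4 AND p6) IMPLIES p3) = False IMPLIES False = True
p2 IMPLIES p6 = True IMPLIES False = False
(p2 IMPLIES p6) IMPLIES p3 = False IMPLIES False = True
p6 OR p1 = False OR True = True
p3 AND p6 = False AND False = False
(p3 AND p6) AND p4 = False AND True = False
(p6 OR p1) OR ((p3 AND p6) AND p4) = True OR False = True
((p2 IMPLIES p6) IMPLIES p3) OR ((p6 OR p1) OR ((p3 AND p6) AND p4)) = True OR True = True
((p5 IMPLIES NOT ((NOT (p5 AND p6) OR p3) IMPLIES ((p5 AND p6) OR p4))) IMPLIES (NOT (p4 AND p6) IMPLIES p3)) IMPLIES (((p2 IMPLIES p6) IMPLIES p3) OR ((p6 OR p1) OR ((p3 AND p6) AND p4))) = True IMPLIES True = True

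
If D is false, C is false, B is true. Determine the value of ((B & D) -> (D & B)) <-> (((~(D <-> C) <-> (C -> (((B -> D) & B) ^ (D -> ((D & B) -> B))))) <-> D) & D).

B & D = T & F = F
D & B = F & T = F
(B & D) -> (D & B) = F -> F = T
D <-> C = F <-> F = T
~(D <-> C) = ~T = F
B -> D = T -> F = F
(B -> D) & B = F & T = F
D & B = F & T = F
(D & B) -> B = F -> T = T
D -> ((D & B) -> B) = F -> T = T
((B -> D) & B) ^ (D -> ((D & B) -> B)) = F ^ T = T
C -> (((B -> D) & B) ^ (D -> ((D & B) -> B))) = F -> T = T
~(D <-> C) <-> (C -> (((B -> D) & B) ^ (D -> ((D & B) -> B)))) = F <-> T = F
(~(D <-> C) <-> (C -> (((B -> D) & B) ^ (D -> ((D & B) -> B))))) <-> D = F <-> F = T
((~(D <-> C) <-> (C -> (((B -> D) & B) ^ (D -> ((D & B) -> B))))) <-> D) & D = T & F = F
((B & D) -> (D & B)) <-> (((~(D <-> C) <-> (C -> (((B -> D) & B) ^ (D -> ((D & B) -> B))))) <-> D) & D) = T <-> F = F

F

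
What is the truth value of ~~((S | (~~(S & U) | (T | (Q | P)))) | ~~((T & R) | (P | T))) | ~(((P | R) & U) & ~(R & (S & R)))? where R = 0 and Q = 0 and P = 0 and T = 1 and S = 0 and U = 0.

Substituting R=0, Q=0, P=0, T=1, S=0, U=0:
S & U = 0 & 0 = 0
~(S & U) = ~0 = 1
~~(S & U) = ~1 = 0
Q | P = 0 | 0 = 0
T | (Q | P) = 1 | 0 = 1
~~(S & U) | (T | (Q | P)) = 0 | 1 = 1
S | (~~(S & U) | (T | (Q | P))) = 0 | 1 = 1
T & R = 1 & 0 = 0
P | T = 0 | 1 = 1
(T & R) | (P | T) = 0 | 1 = 1
~((T & R) | (P | T)) = ~1 = 0
~~((T & R) | (P | T)) = ~0 = 1
(S | (~~(S & U) | (T | (Q | P)))) | ~~((T & R) | (P | T)) = 1 | 1 = 1
~((S | (~~(S & U) | (T | (Q | P)))) | ~~((T & R) | (P | T))) = ~1 = 0
~~((S | (~~(S & U) | (T | (Q | P)))) | ~~((T & R) | (P | T))) = ~0 = 1
P | R = 0 | 0 = 0
(P | R) & U = 0 & 0 = 0
S & R = 0 & 0 = 0
R & (S & R) = 0 & 0 = 0
~(R & (S & R)) = ~0 = 1
((P | R) & U) & ~(R & (S & R)) = 0 & 1 = 0
~(((P | R) & U) & ~(R & (S & R))) = ~0 = 1
~~((S | (~~(S & U) | (T | (Q | P)))) | ~~((T & R) | (P | T))) | ~(((P | R) & U) & ~(R & (S & R))) = 1 | 1 = 1

1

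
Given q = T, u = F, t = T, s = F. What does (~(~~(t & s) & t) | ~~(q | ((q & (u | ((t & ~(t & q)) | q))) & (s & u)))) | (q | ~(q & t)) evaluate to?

t & s = T & F = F
~(t & s) = ~F = T
~~(t & s) = ~T = F
~~(t & s) & t = F & T = F
~(~~(t & s) & t) = ~F = T
t & q = T & T = T
~(t & q) = ~T = F
t & ~(t & q) = T & F = F
(t & ~(t & q)) | q = F | T = T
u | ((t & ~(t & q)) | q) = F | T = T
q & (u | ((t & ~(t & q)) | q)) = T & T = T
s & u = F & F = F
(q & (u | ((t & ~(t & q)) | q))) & (s & u) = T & F = F
q | ((q & (u | ((t & ~(t & q)) | q))) & (s & u)) = T | F = T
~(q | ((q & (u | ((t & ~(t & q)) | q))) & (s & u))) = ~T = F
~~(q | ((q & (u | ((t & ~(t & q)) | q))) & (s & u))) = ~F = T
~(~~(t & s) & t) | ~~(q | ((q & (u | ((t & ~(t & q)) | q))) & (s & u))) = T | T = T
q & t = T & T = T
~(q & t) = ~T = F
q | ~(q & t) = T | F = T
(~(~~(t & s) & t) | ~~(q | ((q & (u | ((t & ~(t & q)) | q))) & (s & u)))) | (q | ~(q & t)) = T | T = T

T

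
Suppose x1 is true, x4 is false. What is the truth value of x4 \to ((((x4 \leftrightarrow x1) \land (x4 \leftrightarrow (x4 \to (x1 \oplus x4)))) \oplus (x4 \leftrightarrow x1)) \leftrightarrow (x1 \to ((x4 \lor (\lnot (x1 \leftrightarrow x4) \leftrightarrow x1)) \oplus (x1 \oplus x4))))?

Substituting x1=T, x4=F:
x4 \leftrightarrow x1 = F \leftrightarrow T = F
x1 \oplus x4 = T \oplus F = T
x4 \to (x1 \oplus x4) = F \to T = T
x4 \leftrightarrow (x4 \to (x1 \oplus x4)) = F \leftrightarrow T = F
(x4 \leftrightarrow x1) \land (x4 \leftrightarrow (x4 \to (x1 \oplus x4))) = F \land F = F
x4 \leftrightarrow x1 = F \leftrightarrow T = F
((x4 \leftrightarrow x1) \land (x4 \leftrightarrow (x4 \to (x1 \oplus x4)))) \oplus (x4 \leftrightarrow x1) = F \oplus F = F
x1 \leftrightarrow x4 = T \leftrightarrow F = F
\lnot (x1 \leftrightarrow x4) = \lnot F = T
\lnot (x1 \leftrightarrow x4) \leftrightarrow x1 = T \leftrightarrow T = T
x4 \lor (\lnot (x1 \leftrightarrow x4) \leftrightarrow x1) = F \lor T = T
x1 \oplus x4 = T \oplus F = T
(x4 \lor (\lnot (x1 \leftrightarrow x4) \leftrightarrow x1)) \oplus (x1 \oplus x4) = T \oplus T = F
x1 \to ((x4 \lor (\lnot (x1 \leftrightarrow x4) \leftrightarrow x1)) \oplus (x1 \oplus x4)) = T \to F = F
(((x4 \leftrightarrow x1) \land (x4 \leftrightarrow (x4 \to (x1 \oplus x4)))) \oplus (x4 \leftrightarrow x1)) \leftrightarrow (x1 \to ((x4 \lor (\lnot (x1 \leftrightarrow x4) \leftrightarrow x1)) \oplus (x1 \oplus x4))) = F \leftrightarrow F = T
x4 \to ((((x4 \leftrightarrow x1) \land (x4 \leftrightarrow (x4 \to (x1 \oplus x4)))) \oplus (x4 \leftrightarrow x1)) \leftrightarrow (x1 \to ((x4 \lor (\lnot (x1 \leftrightarrow x4) \leftrightarrow x1)) \oplus (x1 \oplus x4)))) = F \to T = T

T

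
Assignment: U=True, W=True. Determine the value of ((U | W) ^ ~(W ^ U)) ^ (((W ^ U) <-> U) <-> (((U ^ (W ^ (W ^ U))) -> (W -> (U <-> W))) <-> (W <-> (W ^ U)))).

U | W = True | True = True
W ^ U = True ^ True = False
~(W ^ U) = ~False = True
(U | W) ^ ~(W ^ U) = True ^ True = False
W ^ U = True ^ True = False
(W ^ U) <-> U = False <-> True = False
W ^ U = True ^ True = False
W ^ (W ^ U) = True ^ False = True
U ^ (W ^ (W ^ U)) = True ^ True = False
U <-> W = True <-> True = True
W -> (U <-> W) = True -> True = True
(U ^ (W ^ (W ^ U))) -> (W -> (U <-> W)) = False -> True = True
W ^ U = True ^ True = False
W <-> (W ^ U) = True <-> False = False
((U ^ (W ^ (W ^ U))) -> (W -> (U <-> W))) <-> (W <-> (W ^ U)) = True <-> False = False
((W ^ U) <-> U) <-> (((U ^ (W ^ (W ^ U))) -> (W -> (U <-> W))) <-> (W <-> (W ^ U))) = False <-> False = True
((U | W) ^ ~(W ^ U)) ^ (((W ^ U) <-> U) <-> (((U ^ (W ^ (W ^ U))) -> (W -> (U <-> W))) <-> (W <-> (W ^ U)))) = False ^ True = True

True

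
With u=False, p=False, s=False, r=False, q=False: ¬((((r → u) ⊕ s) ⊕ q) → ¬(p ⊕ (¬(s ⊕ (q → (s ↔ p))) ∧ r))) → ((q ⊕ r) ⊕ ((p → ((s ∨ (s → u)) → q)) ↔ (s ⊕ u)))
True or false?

Substituting u=False, p=False, s=False, r=False, q=False:
r → u = False → False = True
(r → u) ⊕ s = True ⊕ False = True
((r → u) ⊕ s) ⊕ q = True ⊕ False = True
s ↔ p = False ↔ False = True
q → (s ↔ p) = False → True = True
s ⊕ (q → (s ↔ p)) = False ⊕ True = True
¬(s ⊕ (q → (s ↔ p))) = ¬True = False
¬(s ⊕ (q → (s ↔ p))) ∧ r = False ∧ False = False
p ⊕ (¬(s ⊕ (q → (s ↔ p))) ∧ r) = False ⊕ False = False
¬(p ⊕ (¬(s ⊕ (q → (s ↔ p))) ∧ r)) = ¬False = True
(((r → u) ⊕ s) ⊕ q) → ¬(p ⊕ (¬(s ⊕ (q → (s ↔ p))) ∧ r)) = True → True = True
¬((((r → u) ⊕ s) ⊕ q) → ¬(p ⊕ (¬(s ⊕ (q → (s ↔ p))) ∧ r))) = ¬True = False
q ⊕ r = False ⊕ False = False
s → u = False → False = True
s ∨ (s → u) = False ∨ True = True
(s ∨ (s → u)) → q = True → False = False
p → ((s ∨ (s → u)) → q) = False → False = True
s ⊕ u = False ⊕ False = False
(p → ((s ∨ (s → u)) → q)) ↔ (s ⊕ u) = True ↔ False = False
(q ⊕ r) ⊕ ((p → ((s ∨ (s → u)) → q)) ↔ (s ⊕ u)) = False ⊕ False = False
¬((((r → u) ⊕ s) ⊕ q) → ¬(p ⊕ (¬(s ⊕ (q → (s ↔ p))) ∧ r))) → ((q ⊕ r) ⊕ ((p → ((s ∨ (s → u)) → q)) ↔ (s ⊕ u))) = False → False = True

True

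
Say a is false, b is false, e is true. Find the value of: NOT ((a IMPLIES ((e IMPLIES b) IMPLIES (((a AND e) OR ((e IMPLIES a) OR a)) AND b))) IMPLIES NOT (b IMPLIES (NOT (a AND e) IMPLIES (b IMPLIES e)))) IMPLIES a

False

e IMPLIES b = True IMPLIES False = False
a AND e = False AND True = False
e IMPLIES a = True IMPLIES False = False
(e IMPLIES a) OR a = False OR False = False
(a AND e) OR ((e IMPLIES a) OR a) = False OR False = False
((a AND e) OR ((e IMPLIES a) OR a)) AND b = False AND False = False
(e IMPLIES b) IMPLIES (((a AND e) OR ((e IMPLIES a) OR a)) AND b) = False IMPLIES False = True
a IMPLIES ((e IMPLIES b) IMPLIES (((a AND e) OR ((e IMPLIES a) OR a)) AND b)) = False IMPLIES True = True
a AND e = False AND True = False
NOT (a AND e) = NOT False = True
b IMPLIES e = False IMPLIES True = True
NOT (a AND e) IMPLIES (b IMPLIES e) = True IMPLIES True = True
b IMPLIES (NOT (a AND e) IMPLIES (b IMPLIES e)) = False IMPLIES True = True
NOT (b IMPLIES (NOT (a AND e) IMPLIES (b IMPLIES e))) = NOT True = False
(a IMPLIES ((e IMPLIES b) IMPLIES (((a AND e) OR ((e IMPLIES a) OR a)) AND b))) IMPLIES NOT (b IMPLIES (NOT (a AND e) IMPLIES (b IMPLIES e))) = True IMPLIES False = False
NOT ((a IMPLIES ((e IMPLIES b) IMPLIES (((a AND e) OR ((e IMPLIES a) OR a)) AND b))) IMPLIES NOT (b IMPLIES (NOT (a AND e) IMPLIES (b IMPLIES e)))) = NOT False = True
NOT ((a IMPLIES ((e IMPLIES b) IMPLIES (((a AND e) OR ((e IMPLIES a) OR a)) AND b))) IMPLIES NOT (b IMPLIES (NOT (a AND e) IMPLIES (b IMPLIES e)))) IMPLIES a = True IMPLIES False = False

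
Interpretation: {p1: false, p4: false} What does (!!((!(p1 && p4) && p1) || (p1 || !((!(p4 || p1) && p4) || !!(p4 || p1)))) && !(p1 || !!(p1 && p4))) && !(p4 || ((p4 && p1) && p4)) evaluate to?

p1 && p4 = false && false = false
!(p1 && p4) = !false = true
!(p1 && p4) && p1 = true && false = false
p4 || p1 = false || false = false
!(p4 || p1) = !false = true
!(p4 || p1) && p4 = true && false = false
p4 || p1 = false || false = false
!(p4 || p1) = !false = true
!!(p4 || p1) = !true = false
(!(p4 || p1) && p4) || !!(p4 || p1) = false || false = false
!((!(p4 || p1) && p4) || !!(p4 || p1)) = !false = true
p1 || !((!(p4 || p1) && p4) || !!(p4 || p1)) = false || true = true
(!(p1 && p4) && p1) || (p1 || !((!(p4 || p1) && p4) || !!(p4 || p1))) = false || true = true
!((!(p1 && p4) && p1) || (p1 || !((!(p4 || p1) && p4) || !!(p4 || p1)))) = !true = false
!!((!(p1 && p4) && p1) || (p1 || !((!(p4 || p1) && p4) || !!(p4 || p1)))) = !false = true
p1 && p4 = false && false = false
!(p1 && p4) = !false = true
!!(p1 && p4) = !true = false
p1 || !!(p1 && p4) = false || false = false
!(p1 || !!(p1 && p4)) = !false = true
!!((!(p1 && p4) && p1) || (p1 || !((!(p4 || p1) && p4) || !!(p4 || p1)))) && !(p1 || !!(p1 && p4)) = true && true = true
p4 && p1 = false && false = false
(p4 && p1) && p4 = false && false = false
p4 || ((p4 && p1) && p4) = false || false = false
!(p4 || ((p4 && p1) && p4)) = !false = true
(!!((!(p1 && p4) && p1) || (p1 || !((!(p4 || p1) && p4) || !!(p4 || p1)))) && !(p1 || !!(p1 && p4))) && !(p4 || ((p4 && p1) && p4)) = true && true = true

true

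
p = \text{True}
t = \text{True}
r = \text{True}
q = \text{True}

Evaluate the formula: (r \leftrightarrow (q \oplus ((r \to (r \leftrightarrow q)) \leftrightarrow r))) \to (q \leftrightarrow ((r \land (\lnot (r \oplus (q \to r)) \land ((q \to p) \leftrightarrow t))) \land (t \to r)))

\text{True}

Substituting p=\text{True}, t=\text{True}, r=\text{True}, q=\text{True}:
r \leftrightarrow q = \text{True} \leftrightarrow \text{True} = \text{True}
r \to (r \leftrightarrow q) = \text{True} \to \text{True} = \text{True}
(r \to (r \leftrightarrow q)) \leftrightarrow r = \text{True} \leftrightarrow \text{True} = \text{True}
q \oplus ((r \to (r \leftrightarrow q)) \leftrightarrow r) = \text{True} \oplus \text{True} = \text{False}
r \leftrightarrow (q \oplus ((r \to (r \leftrightarrow q)) \leftrightarrow r)) = \text{True} \leftrightarrow \text{False} = \text{False}
q \to r = \text{True} \to \text{True} = \text{True}
r \oplus (q \to r) = \text{True} \oplus \text{True} = \text{False}
\lnot (r \oplus (q \to r)) = \lnot \text{False} = \text{True}
q \to p = \text{True} \to \text{True} = \text{True}
(q \to p) \leftrightarrow t = \text{True} \leftrightarrow \text{True} = \text{True}
\lnot (r \oplus (q \to r)) \land ((q \to p) \leftrightarrow t) = \text{True} \land \text{True} = \text{True}
r \land (\lnot (r \oplus (q \to r)) \land ((q \to p) \leftrightarrow t)) = \text{True} \land \text{True} = \text{True}
t \to r = \text{True} \to \text{True} = \text{True}
(r \land (\lnot (r \oplus (q \to r)) \land ((q \to p) \leftrightarrow t))) \land (t \to r) = \text{True} \land \text{True} = \text{True}
q \leftrightarrow ((r \land (\lnot (r \oplus (q \to r)) \land ((q \to p) \leftrightarrow t))) \land (t \to r)) = \text{True} \leftrightarrow \text{True} = \text{True}
(r \leftrightarrow (q \oplus ((r \to (r \leftrightarrow q)) \leftrightarrow r))) \to (q \leftrightarrow ((r \land (\lnot (r \oplus (q \to r)) \land ((q \to p) \leftrightarrow t))) \land (t \to r))) = \text{False} \to \text{True} = \text{True}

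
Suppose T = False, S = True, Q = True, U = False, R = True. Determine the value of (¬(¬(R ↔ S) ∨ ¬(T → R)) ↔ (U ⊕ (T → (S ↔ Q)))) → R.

True

Substituting T=False, S=True, Q=True, U=False, R=True:
R ↔ S = True ↔ True = True
¬(R ↔ S) = ¬True = False
T → R = False → True = True
¬(T → R) = ¬True = False
¬(R ↔ S) ∨ ¬(T → R) = False ∨ False = False
¬(¬(R ↔ S) ∨ ¬(T → R)) = ¬False = True
S ↔ Q = True ↔ True = True
T → (S ↔ Q) = False → True = True
U ⊕ (T → (S ↔ Q)) = False ⊕ True = True
¬(¬(R ↔ S) ∨ ¬(T → R)) ↔ (U ⊕ (T → (S ↔ Q))) = True ↔ True = True
(¬(¬(R ↔ S) ∨ ¬(T → R)) ↔ (U ⊕ (T → (S ↔ Q)))) → R = True → True = True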